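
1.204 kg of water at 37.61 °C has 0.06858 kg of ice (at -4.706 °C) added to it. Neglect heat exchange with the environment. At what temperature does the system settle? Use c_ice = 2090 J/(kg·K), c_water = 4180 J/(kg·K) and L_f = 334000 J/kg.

T_f ≈ 31.2 °C

Setting the total heat transfer to zero:
warm ice to 0 °C: 0.06858×2090×(0 − (-4.706)) = 674.52
  fusion: m_ice L_f = 0.06858×334000 = 22906
  warm the meltwater: 286.66 T
  water cools: 1.204×4180×(T − 37.61) = 5032.7(T − 37.61)
5319.4 T = 189281 − 23580 = 165700
T ≈ 31.15 °C — above 0 °C, consistent with complete melting.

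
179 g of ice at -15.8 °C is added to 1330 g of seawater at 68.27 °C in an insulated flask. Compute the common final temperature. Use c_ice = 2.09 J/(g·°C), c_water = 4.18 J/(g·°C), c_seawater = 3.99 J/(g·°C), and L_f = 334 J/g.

Setting the total heat transfer to zero:
ice -15.8→0 °C: 179·2.09·15.8 = 5910.9; latent heat to melt: 179·334 = 59786; meltwater 0→T: 179·4.18·T = 748.22 T; seawater: 5306.7(T − 68.27)
6054.9 T = 362288 − 65697 = 296591
T ≈ 48.98 °C. Since T > 0 °C, the all-ice-melts assumption holds.

T_f ≈ 49.0 °C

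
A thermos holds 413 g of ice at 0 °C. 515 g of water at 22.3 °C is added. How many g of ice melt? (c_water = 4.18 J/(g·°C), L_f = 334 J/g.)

m_melted ≈ 144 g

Cooling the water to 0 °C releases 515·4.18·22.3 = 48005 J.
Melting all 413 g of ice would need 413·334 = 137942 J.
That's not enough to melt it all — equilibrium is at 0 °C with ice remaining.
Mass melted = 48005/334 ≈ 143.7 g.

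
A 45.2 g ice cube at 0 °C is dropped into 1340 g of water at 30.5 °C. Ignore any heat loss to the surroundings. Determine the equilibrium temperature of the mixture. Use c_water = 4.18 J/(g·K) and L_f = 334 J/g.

Let T be the final temperature. ΣQ_i = 0:
latent heat to melt: 45.2·334 = 15097
  warm the meltwater: 188.94 T
  water: 5601.2(T − 30.5)
5790.1 T = 170837 − 15097 = 155740
T ≈ 26.90 °C — above 0 °C, consistent with complete melting.

T_f ≈ 26.9 °C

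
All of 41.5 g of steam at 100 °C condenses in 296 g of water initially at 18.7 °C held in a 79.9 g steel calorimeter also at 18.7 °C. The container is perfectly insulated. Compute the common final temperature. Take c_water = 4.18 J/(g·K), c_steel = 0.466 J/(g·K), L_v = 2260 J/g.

T_f ≈ 93.2 °C

Energy conservation, ΣQ = 0:
condense steam: −41.5·2260 = −93790; condensed water 100 °C→T: 173.47(T − 100); original water: 1237.3(T − 18.7); steel cup: 79.9·0.466·(T − 18.7) = 37.23(T − 18.7)
1448 T = 93790 + 17347 + 23833 = 134970
T ≈ 93.21 °C, under the boiling point, so the assumption holds.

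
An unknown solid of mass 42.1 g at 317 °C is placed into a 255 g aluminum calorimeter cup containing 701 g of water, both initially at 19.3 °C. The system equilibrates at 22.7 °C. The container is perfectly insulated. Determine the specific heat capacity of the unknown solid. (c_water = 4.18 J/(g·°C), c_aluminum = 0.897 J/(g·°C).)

c ≈ 0.867 J/(g·°C)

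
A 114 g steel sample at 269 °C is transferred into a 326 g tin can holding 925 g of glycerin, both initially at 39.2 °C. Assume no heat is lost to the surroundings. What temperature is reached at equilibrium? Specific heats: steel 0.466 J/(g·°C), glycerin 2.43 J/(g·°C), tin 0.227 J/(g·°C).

T_f ≈ 44.3 °C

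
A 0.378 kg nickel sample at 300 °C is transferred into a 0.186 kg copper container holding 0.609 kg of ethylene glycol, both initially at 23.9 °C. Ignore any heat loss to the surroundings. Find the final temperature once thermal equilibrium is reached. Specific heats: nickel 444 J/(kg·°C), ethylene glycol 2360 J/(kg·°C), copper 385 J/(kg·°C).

Heat gained plus heat lost sum to zero:
0.378*444*(T − 300) + 0.609*2360*(T − 23.9) + 0.186*385*(T − 23.9) = 0
167.83(T − 300) + 1437.2(T − 23.9) + 71.61(T − 23.9) = 0
(167.83 + 1437.2 + 71.61) T = 167.83*300 + 1437.2*23.9 + 71.61*23.9
T = 86411 / 1676.7 = 51.5 °C

T_f ≈ 51.5 °C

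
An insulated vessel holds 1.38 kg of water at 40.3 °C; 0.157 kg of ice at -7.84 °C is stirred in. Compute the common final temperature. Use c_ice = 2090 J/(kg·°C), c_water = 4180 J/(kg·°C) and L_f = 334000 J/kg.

T_f ≈ 27.6 °C

Energy balance with sensible and latent terms:
ice -7.84→0 °C: 0.157·2090·7.84 = 2572.5; fusion: m_ice L_f = 0.157·334000 = 52438; meltwater 0→T: 0.157·4180·T = 656.26 T; water: 5768.4(T − 40.3)
6424.7 T = 232467 − 55011 = 177456
T ≈ 27.62 °C. Since T > 0 °C, the all-ice-melts assumption holds.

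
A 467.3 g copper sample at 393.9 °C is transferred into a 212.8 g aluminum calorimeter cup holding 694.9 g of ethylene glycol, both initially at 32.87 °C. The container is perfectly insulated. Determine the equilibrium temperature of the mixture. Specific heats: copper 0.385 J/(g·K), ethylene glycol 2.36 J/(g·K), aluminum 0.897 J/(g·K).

T_f ≈ 65.2 °C

T_f = Σ m_i c_i T_i / Σ m_i c_i:
T_f = (179.91*393.9 + 1640*32.87 + 190.88*32.87) / (179.91 + 1640 + 190.88)
    = 131047 / 2010.8 ≈ 65.17 °C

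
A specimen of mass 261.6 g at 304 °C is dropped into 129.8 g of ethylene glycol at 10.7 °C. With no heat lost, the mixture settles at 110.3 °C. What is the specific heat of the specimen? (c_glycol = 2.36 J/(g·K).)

Setting the total heat transfer to zero:
261.6·c·(110.3 − 304) + 129.8·2.36·(110.3 − 10.7) = 0
-50672 c = -30510
c = -30510/-50672 ≈ 0.6021 J/(g·K)

c ≈ 0.602 J/(g·K)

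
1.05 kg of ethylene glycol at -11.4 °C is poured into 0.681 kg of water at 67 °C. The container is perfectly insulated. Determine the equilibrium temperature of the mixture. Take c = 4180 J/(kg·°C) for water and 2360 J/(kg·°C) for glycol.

With ΣQ=0 the equilibrium temperature is the m·c-weighted mean:
T_f = (2846.6·67 + 2478·(-11.4)) / (2846.6 + 2478)
    = 162472 / 5324.6 ≈ 30.51 °C

T_f ≈ 30.5 °C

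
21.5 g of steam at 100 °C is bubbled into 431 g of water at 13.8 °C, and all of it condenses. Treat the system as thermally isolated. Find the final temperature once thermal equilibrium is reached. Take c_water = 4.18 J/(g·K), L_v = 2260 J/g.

T_f ≈ 43.6 °C

Sum of m c ΔT and latent-heat terms is zero:
latent heat released on condensation: 21.5·2260 = 48590
  condensate cools 100→T: 21.5·4.18·(T − 100) = 89.87(T − 100)
  original water: 1801.6(T − 13.8)
1891.4 T = 48590 + 8987 + 24862 = 82439
T ≈ 43.58 °C — below 100 °C, confirming all the steam condensed.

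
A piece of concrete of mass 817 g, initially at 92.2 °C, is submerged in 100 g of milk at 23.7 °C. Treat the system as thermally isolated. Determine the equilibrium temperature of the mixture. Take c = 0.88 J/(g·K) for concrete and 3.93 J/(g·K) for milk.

Taking heat into each body as positive, Σ m c ΔT = 0:
817×0.88×(T − 92.2) + 100×3.93×(T − 23.7) = 0
718.96(T − 92.2) + 393(T − 23.7) = 0
(718.96 + 393) T = 718.96×92.2 + 393×23.7
T = 75602 / 1112 = 68 °C

T_f ≈ 68.0 °C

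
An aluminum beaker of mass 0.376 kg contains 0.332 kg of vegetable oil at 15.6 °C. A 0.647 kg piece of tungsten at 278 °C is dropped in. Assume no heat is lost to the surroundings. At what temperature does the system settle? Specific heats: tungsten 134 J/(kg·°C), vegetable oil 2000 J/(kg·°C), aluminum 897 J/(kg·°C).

Let T be the final temperature. ΣQ_i = 0:
0.647*134*(T − 278) + 0.332*2000*(T − 15.6) + 0.376*897*(T − 15.6) = 0
86.7(T − 278) + 664(T − 15.6) + 337.27(T − 15.6) = 0
(86.7 + 664 + 337.27) T = 86.7*278 + 664*15.6 + 337.27*15.6
T = 39722/1088 ≈ 36.51 °C

T_f ≈ 36.5 °C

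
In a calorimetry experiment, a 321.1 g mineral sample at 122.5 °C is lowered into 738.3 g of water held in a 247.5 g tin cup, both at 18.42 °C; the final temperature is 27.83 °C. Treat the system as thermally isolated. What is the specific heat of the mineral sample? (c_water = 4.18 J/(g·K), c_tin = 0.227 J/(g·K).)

Taking heat into each body as positive, Σ m c ΔT = 0:
321.1×c×(27.83 − 122.5) + 738.3×4.18×(27.83 − 18.42) + 247.5×0.227×(27.83 − 18.42) = 0
-30399 c = -29569
c = -29569/-30399 ≈ 0.9727 J/(g·K)

c ≈ 0.973 J/(g·K)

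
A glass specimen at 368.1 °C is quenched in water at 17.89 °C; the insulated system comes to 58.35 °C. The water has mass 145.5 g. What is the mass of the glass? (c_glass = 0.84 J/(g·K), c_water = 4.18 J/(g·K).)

m ≈ 94.6 g

Heat lost by the glass = heat gained by the water:
m·0.84·(368.1 − 58.35) = 145.5·4.18·(58.35 − 17.89)
260.19 m = 24607  ⇒  m ≈ 94.57 g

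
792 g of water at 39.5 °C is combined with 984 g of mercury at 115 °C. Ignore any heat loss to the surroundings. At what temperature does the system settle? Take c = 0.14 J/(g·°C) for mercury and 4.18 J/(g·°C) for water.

Taking heat into each body as positive, Σ m c ΔT = 0:
984·0.14·(T − 115) + 792·4.18·(T − 39.5) = 0
(137.76 + 3310.6) T = 137.76·115 + 3310.6·39.5
T = 146610 / 3448.3 = 42.5 °C

T_f ≈ 42.5 °C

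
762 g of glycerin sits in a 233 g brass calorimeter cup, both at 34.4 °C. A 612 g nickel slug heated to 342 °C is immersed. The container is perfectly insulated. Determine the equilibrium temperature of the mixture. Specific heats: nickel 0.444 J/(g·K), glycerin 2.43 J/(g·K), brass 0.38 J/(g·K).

Let T be the final temperature. ΣQ_i = 0:
612*0.444*(T − 342) + 762*2.43*(T − 34.4) + 233*0.38*(T − 34.4) = 0
271.73(T − 342) + 1851.7(T − 34.4) + 88.54(T − 34.4) = 0
(271.73 + 1851.7 + 88.54) T = 271.73*342 + 1851.7*34.4 + 88.54*34.4
T = 159674 / 2211.9 = 72.2 °C

T_f ≈ 72.2 °C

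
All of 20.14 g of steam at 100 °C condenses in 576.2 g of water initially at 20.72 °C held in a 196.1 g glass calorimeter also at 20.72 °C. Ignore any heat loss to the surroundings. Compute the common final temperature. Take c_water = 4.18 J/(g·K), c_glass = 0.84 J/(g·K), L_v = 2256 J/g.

Net heat exchanged in the isolated system is zero:
steam→water at 100 °C releases m L_v = 20.14·2256 = 45436; condensed water 100 °C→T: 84.19(T − 100); original water: 2408.5(T − 20.72); glass cup: 196.1·0.84·(T − 20.72) = 164.72(T − 20.72)
2657.4 T = 45436 + 8418.5 + 53318 = 107172
T ≈ 40.33 °C, under the boiling point, so the assumption holds.

T_f ≈ 40.3 °C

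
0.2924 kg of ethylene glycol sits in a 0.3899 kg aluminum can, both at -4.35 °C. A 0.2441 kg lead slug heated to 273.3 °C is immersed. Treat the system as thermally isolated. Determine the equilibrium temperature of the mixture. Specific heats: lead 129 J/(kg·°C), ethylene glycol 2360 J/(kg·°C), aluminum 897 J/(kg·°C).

T_f ≈ 3.8 °C

Taking heat into each body as positive, Σ m c ΔT = 0:
0.2441·129·(T − 273.3) + 0.2924·2360·(T − (-4.35)) + 0.3899·897·(T − (-4.35)) = 0
(31.49 + 690.06 + 349.74) T = 31.49·273.3 + 690.06·(-4.35) + 349.74·(-4.35)
T = 4082.8 / 1071.3 = 3.81 °C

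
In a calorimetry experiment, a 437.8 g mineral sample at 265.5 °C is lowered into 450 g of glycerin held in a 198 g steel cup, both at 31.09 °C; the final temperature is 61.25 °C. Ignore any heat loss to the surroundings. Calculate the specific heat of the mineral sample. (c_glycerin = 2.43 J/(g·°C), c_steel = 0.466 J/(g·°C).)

c ≈ 0.4 J/(g·°C)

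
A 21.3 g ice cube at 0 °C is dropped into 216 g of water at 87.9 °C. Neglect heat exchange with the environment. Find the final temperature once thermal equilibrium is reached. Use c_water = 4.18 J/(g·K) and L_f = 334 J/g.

Net heat exchanged in the isolated system is zero:
fusion: m_ice L_f = 21.3×334 = 7114.2; meltwater 0→T: 21.3×4.18×T = 89.03 T; water: 902.88(T − 87.9)
991.91 T = 79363 − 7114.2 = 72249
T ≈ 72.84 °C — above 0 °C, consistent with complete melting.

T_f ≈ 72.8 °C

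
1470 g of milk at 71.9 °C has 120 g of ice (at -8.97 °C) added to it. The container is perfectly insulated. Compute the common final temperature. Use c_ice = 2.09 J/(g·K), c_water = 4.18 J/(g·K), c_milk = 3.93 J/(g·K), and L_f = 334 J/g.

Sum of m c ΔT and latent-heat terms is zero:
ice -8.97→0 °C: 120·2.09·8.97 = 2249.7
  melt ice: 120·334 = 40080
  warm the meltwater: 501.6 T
  milk cools: 1470·3.93·(T − 71.9) = 5777.1(T − 71.9)
6278.7 T = 415373 − 42330 = 373044
T ≈ 59.41 °C. Since T > 0 °C, the all-ice-melts assumption holds.

T_f ≈ 59.4 °C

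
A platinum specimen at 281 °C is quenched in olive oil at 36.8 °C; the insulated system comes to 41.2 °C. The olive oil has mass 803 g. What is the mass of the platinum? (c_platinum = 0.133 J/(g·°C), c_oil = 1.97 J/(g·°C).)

|Q_platinum| = |Q_oil|:
m·0.133·(281 − 41.2) = 803·1.97·(41.2 − 36.8)
31.89 m = 6960.4  ⇒  m ≈ 218.2 g

m ≈ 218 g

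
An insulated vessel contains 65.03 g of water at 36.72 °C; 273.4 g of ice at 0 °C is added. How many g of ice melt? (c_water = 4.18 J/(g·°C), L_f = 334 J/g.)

m_melted ≈ 29.9 g

Cooling the water to 0 °C releases 65.03·4.18·36.72 = 9981.4 J.
Melting all 273.4 g of ice would need 273.4·334 = 91316 J.
Since 9981.4 < 91316 J, not all the ice melts; equilibrium is at 0 °C.
m_melt = 9981.4 / L_f = 29.88 g.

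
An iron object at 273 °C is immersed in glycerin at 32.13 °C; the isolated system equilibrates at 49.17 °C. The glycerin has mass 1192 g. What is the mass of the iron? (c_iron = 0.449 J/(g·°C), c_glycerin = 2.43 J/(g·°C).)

Heat lost by the iron = heat gained by the glycerin:
m×0.449×(273 − 49.17) = 1192×2.43×(49.17 − 32.13)
100.5 m = 49357  ⇒  m ≈ 491.1 g

m ≈ 491 g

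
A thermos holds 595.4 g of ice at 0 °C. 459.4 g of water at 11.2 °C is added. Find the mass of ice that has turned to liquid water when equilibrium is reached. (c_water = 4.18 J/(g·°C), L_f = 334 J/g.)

Heat available from the water dropping to 0 °C: 459.4×4.18×11.2 = 21507 J.
Fully melting the ice requires m_ice L_f = 595.4×334 = 198864 J.
That's not enough to melt it all — equilibrium is at 0 °C with ice remaining.
m_melted×334 = 21507  ⇒  m_melted ≈ 64.39 g.

m_melted ≈ 64.4 g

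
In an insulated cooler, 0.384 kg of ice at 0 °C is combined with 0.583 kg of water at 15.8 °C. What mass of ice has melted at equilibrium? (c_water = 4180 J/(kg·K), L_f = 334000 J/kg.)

Heat available from the water dropping to 0 °C: 0.583×4180×15.8 = 38504 J.
To melt every bit of ice: 0.384×334000 = 128256 J.
Since 38504 < 128256 J, not all the ice melts; equilibrium is at 0 °C.
m_melt = 38504 / L_f = 0.1153 kg.

m_melted ≈ 0.115 kg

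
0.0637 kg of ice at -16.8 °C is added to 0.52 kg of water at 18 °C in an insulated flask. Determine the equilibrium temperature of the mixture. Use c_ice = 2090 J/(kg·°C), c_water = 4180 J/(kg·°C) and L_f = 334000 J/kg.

T_f ≈ 6.4 °C

Sum of m c ΔT and latent-heat terms is zero:
warm ice to 0 °C: 0.0637·2090·(0 − (-16.8)) = 2236.6; melt ice: 0.0637·334000 = 21276; warm the meltwater: 266.27 T; water cools: 0.52·4180·(T − 18) = 2173.6(T − 18)
2439.9 T = 39125 − 23512 = 15612
T ≈ 6.40 °C (positive, so assuming full melt was valid).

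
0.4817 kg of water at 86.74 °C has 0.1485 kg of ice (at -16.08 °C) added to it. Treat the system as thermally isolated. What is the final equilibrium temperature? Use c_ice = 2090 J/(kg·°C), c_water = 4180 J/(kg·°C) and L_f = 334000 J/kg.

T_f ≈ 45.6 °C

Net heat exchanged in the isolated system is zero:
warm ice to 0 °C: 0.1485×2090×(0 − (-16.08)) = 4990.7
  fusion: m_ice L_f = 0.1485×334000 = 49599
  meltwater 0→T: 0.1485×4180×T = 620.73 T
  water cools: 0.4817×4180×(T − 86.74) = 2013.5(T − 86.74)
2634.2 T = 174652 − 54590 = 120062
T ≈ 45.58 °C — above 0 °C, consistent with complete melting.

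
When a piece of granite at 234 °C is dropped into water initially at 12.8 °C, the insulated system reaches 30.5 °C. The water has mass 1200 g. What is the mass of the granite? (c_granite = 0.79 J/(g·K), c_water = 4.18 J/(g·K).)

m ≈ 552 g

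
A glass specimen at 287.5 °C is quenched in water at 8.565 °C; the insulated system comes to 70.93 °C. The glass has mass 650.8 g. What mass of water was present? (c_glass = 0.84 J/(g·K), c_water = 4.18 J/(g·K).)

m ≈ 454 g

|Q_glass| = |Q_water|:
650.8·0.84·(287.5 − 70.93) = m·4.18·(70.93 − 8.565)
260.69 m = 118393  ⇒  m ≈ 454.2 g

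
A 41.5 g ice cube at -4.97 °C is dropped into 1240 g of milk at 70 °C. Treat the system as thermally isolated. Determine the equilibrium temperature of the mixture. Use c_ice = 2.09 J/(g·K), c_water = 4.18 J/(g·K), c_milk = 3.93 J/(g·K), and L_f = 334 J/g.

Sum of m c ΔT and latent-heat terms is zero:
warm ice to 0 °C: 41.5×2.09×(0 − (-4.97)) = 431.07
  fusion: m_ice L_f = 41.5×334 = 13861
  warm the meltwater: 173.47 T
  milk cools: 1240×3.93×(T − 70) = 4873.2(T − 70)
5046.7 T = 341124 − 14292 = 326832
T ≈ 64.76 °C — above 0 °C, consistent with complete melting.

T_f ≈ 64.8 °C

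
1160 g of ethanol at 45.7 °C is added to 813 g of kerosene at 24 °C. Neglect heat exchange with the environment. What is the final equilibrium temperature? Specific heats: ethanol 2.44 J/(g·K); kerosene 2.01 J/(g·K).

Heat gained plus heat lost sum to zero:
1160·2.44·(T − 45.7) + 813·2.01·(T − 24) = 0
4464.5 T = 168568
T = 168568/4464.5 ≈ 37.76 °C

T_f ≈ 37.8 °C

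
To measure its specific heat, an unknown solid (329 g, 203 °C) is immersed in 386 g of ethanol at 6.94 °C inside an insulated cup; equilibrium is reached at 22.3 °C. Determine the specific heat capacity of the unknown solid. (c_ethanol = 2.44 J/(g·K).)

Taking heat into each body as positive, Σ m c ΔT = 0:
329×c×(22.3 − 203) + 386×2.44×(22.3 − 6.94) = 0
-59450 c = -14467
c = -14467/-59450 ≈ 0.2433 J/(g·K)

c ≈ 0.243 J/(g·K)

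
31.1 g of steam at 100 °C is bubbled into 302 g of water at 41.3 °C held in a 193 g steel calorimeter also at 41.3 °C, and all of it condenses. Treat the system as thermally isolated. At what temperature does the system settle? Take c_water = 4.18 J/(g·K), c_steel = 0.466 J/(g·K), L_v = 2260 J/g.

Net heat exchanged in the isolated system is zero:
condense steam: −31.1·2260 = −70286; condensate cools 100→T: 31.1·4.18·(T − 100) = 130(T − 100); water warms: 302·4.18·(T − 41.3) = 1262.4(T − 41.3); steel cup: 193·0.466·(T − 41.3) = 89.94(T − 41.3)
1482.3 T = 70286 + 13000 + 55850 = 139136
T ≈ 93.86 °C — below 100 °C, confirming all the steam condensed.

T_f ≈ 93.9 °C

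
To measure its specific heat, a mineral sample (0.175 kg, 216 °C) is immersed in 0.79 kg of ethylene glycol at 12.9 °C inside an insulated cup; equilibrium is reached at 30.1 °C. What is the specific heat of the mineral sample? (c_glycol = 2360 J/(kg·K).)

Setting the total heat transfer to zero:
0.175·c·(30.1 − 216) + 0.79·2360·(30.1 − 12.9) = 0
-32.53 c = -32068
c = -32068/-32.53 ≈ 985.7 J/(kg·K)

c ≈ 986 J/(kg·K)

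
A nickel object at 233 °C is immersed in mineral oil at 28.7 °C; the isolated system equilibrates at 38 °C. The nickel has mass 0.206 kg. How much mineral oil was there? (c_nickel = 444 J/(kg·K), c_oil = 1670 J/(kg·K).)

m ≈ 1.15 kg

Energy conservation, ΣQ = 0:
0.206·444·(38 − 233) + m·1670·(38 − 28.7) = 0
15531 m = 17835
m = 17835/15531 ≈ 1.148 kg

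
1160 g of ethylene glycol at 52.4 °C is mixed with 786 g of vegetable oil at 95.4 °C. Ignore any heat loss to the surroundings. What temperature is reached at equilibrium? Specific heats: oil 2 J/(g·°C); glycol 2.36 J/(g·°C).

T_f ≈ 68.1 °C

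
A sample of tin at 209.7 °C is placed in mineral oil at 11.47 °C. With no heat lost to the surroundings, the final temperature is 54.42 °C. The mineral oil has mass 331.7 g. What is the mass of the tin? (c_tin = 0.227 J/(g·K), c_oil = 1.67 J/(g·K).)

m ≈ 675 g

|Q_tin| = |Q_oil|:
m·0.227·(209.7 − 54.42) = 331.7·1.67·(54.42 − 11.47)
35.25 m = 23792  ⇒  m ≈ 675 g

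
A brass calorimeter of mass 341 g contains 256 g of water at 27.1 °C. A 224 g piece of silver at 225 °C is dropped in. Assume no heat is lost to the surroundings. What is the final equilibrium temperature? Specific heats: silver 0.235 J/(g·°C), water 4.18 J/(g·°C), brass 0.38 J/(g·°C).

T_f ≈ 35.4 °C

Heat gained plus heat lost sum to zero:
224*0.235*(T − 225) + 256*4.18*(T − 27.1) + 341*0.38*(T − 27.1) = 0
52.64(T − 225) + 1070.1(T − 27.1) + 129.58(T − 27.1) = 0
(52.64 + 1070.1 + 129.58) T = 52.64*225 + 1070.1*27.1 + 129.58*27.1
T = 44355 / 1252.3 = 35.4 °C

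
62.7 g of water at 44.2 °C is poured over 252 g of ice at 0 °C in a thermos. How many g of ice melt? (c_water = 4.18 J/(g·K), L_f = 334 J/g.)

Heat available from the water dropping to 0 °C: 62.7·4.18·44.2 = 11584 J.
To melt every bit of ice: 252·334 = 84168 J.
That's not enough to melt it all — equilibrium is at 0 °C with ice remaining.
m_melted·334 = 11584  ⇒  m_melted ≈ 34.68 g.

m_melted ≈ 34.7 g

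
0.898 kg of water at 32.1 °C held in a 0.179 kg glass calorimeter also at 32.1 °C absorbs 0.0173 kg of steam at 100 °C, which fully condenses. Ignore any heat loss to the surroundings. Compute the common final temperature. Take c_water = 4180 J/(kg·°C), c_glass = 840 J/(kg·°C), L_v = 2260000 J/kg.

Setting the total heat transfer to zero:
condense steam: −0.0173×2260000 = −39098
  condensed water 100 °C→T: 72.31(T − 100)
  water warms: 0.898×4180×(T − 32.1) = 3753.6(T − 32.1)
  cup: 150.36(T − 32.1)
3976.3 T = 39098 + 7231.4 + 125318 = 171648
T ≈ 43.17 °C, under the boiling point, so the assumption holds.

T_f ≈ 43.2 °C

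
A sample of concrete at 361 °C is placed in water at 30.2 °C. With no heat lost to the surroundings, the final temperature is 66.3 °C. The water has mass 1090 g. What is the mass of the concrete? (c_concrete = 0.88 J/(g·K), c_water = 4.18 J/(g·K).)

m ≈ 634 g

Heat lost by the concrete = heat gained by the water:
m×0.88×(361 − 66.3) = 1090×4.18×(66.3 − 30.2)
259.34 m = 164479  ⇒  m ≈ 634.2 g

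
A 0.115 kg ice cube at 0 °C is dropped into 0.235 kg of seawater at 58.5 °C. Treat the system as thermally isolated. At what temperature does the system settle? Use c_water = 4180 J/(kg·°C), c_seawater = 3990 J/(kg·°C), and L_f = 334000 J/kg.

T_f ≈ 11.6 °C

Let T be the final temperature. ΣQ_i = 0:
fusion: m_ice L_f = 0.115·334000 = 38410; warm the meltwater: 480.7 T; seawater cools: 0.235·3990·(T − 58.5) = 937.65(T − 58.5)
1418.3 T = 54853 − 38410 = 16443
T ≈ 11.59 °C. Since T > 0 °C, the all-ice-melts assumption holds.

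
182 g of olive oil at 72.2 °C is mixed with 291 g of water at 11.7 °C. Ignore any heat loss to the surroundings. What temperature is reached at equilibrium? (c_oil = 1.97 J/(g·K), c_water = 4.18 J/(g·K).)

T_f ≈ 25.5 °C

With ΣQ=0 the equilibrium temperature is the m·c-weighted mean:
T_f = (358.54*72.2 + 1216.4*11.7) / (358.54 + 1216.4)
    = 40118 / 1574.9 ≈ 25.47 °C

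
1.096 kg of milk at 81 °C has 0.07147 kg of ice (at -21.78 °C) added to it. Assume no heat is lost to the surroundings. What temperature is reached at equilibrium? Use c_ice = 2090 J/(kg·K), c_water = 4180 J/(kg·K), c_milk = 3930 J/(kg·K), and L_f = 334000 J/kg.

T_f ≈ 69.9 °C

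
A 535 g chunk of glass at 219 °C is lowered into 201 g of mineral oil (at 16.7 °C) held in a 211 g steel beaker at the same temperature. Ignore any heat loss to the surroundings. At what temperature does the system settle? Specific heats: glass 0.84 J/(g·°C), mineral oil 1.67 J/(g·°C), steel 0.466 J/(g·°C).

T_f ≈ 119.6 °C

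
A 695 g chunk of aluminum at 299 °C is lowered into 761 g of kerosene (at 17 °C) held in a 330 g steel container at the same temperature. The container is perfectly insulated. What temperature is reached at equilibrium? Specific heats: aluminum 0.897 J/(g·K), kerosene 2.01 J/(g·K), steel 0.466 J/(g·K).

T_f ≈ 93.2 °C

T_f = Σ m_i c_i T_i / Σ m_i c_i:
T_f = (623.41*299 + 1529.6*17 + 153.78*17) / (623.41 + 1529.6 + 153.78)
    = 215019 / 2306.8 ≈ 93.21 °C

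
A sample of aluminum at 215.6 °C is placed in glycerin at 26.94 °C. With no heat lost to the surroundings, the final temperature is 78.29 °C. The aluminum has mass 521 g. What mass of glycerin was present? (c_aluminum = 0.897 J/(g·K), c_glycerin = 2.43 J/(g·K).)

Net heat exchanged in the isolated system is zero:
521·0.897·(78.29 − 215.6) + m·2.43·(78.29 − 26.94) = 0
124.78 m = 64170
m = 64170/124.78 ≈ 514.3 g

m ≈ 514 g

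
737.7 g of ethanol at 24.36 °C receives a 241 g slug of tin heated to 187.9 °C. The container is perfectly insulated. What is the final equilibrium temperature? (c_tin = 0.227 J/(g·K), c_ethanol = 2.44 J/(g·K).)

T_f ≈ 29.2 °C

Energy conservation, ΣQ = 0:
241·0.227·(T − 187.9) + 737.7·2.44·(T − 24.36) = 0
(54.71 + 1800) T = 54.71·187.9 + 1800·24.36
T = 54127 / 1854.7 = 29.2 °C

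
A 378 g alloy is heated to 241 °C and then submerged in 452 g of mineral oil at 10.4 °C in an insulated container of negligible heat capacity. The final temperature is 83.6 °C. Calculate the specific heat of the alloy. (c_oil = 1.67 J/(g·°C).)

Heat gained plus heat lost sum to zero:
378·c·(83.6 − 241) + 452·1.67·(83.6 − 10.4) = 0
-59497 c = -55254
c = -55254/-59497 ≈ 0.9287 J/(g·°C)

c ≈ 0.929 J/(g·°C)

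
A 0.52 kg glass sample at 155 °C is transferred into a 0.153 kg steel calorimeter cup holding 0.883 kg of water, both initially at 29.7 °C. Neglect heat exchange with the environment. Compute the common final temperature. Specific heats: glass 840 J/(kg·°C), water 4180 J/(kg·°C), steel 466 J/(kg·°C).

T_f ≈ 42.7 °C

T_f = Σ m_i c_i T_i / Σ m_i c_i:
T_f = (436.8×155 + 3690.9×29.7 + 71.3×29.7) / (436.8 + 3690.9 + 71.3)
    = 179442 / 4199 ≈ 42.73 °C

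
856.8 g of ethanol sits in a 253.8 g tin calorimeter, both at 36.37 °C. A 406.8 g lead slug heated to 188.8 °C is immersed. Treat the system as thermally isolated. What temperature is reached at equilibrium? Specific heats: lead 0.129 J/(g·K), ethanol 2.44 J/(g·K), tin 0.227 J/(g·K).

T_f ≈ 40.0 °C

T_f is the heat-capacity-weighted average of the initial temperatures:
T_f = (52.48*188.8 + 2090.6*36.37 + 57.61*36.37) / (52.48 + 2090.6 + 57.61)
    = 88038 / 2200.7 ≈ 40.00 °C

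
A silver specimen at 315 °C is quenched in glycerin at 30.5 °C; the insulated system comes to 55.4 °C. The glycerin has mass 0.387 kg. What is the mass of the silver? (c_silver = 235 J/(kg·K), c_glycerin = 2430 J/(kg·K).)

m ≈ 0.384 kg

Setting the total heat transfer to zero:
m×235×(55.4 − 315) + 0.387×2430×(55.4 − 30.5) = 0
-61006 m = -23416
m = -23416/-61006 ≈ 0.3838 kg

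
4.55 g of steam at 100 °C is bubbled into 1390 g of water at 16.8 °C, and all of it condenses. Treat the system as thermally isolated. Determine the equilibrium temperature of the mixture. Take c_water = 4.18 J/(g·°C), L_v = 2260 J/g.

Conservation of energy gives ΣQ = 0:
latent heat released on condensation: 4.55×2260 = 10283; condensed water 100 °C→T: 19.02(T − 100); original water: 5810.2(T − 16.8)
5829.2 T = 10283 + 1901.9 + 97611 = 109796
T ≈ 18.84 °C — below 100 °C, confirming all the steam condensed.

T_f ≈ 18.8 °C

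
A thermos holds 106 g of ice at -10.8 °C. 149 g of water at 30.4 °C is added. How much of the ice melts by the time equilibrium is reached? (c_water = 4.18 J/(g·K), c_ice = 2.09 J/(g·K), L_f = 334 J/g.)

m_melted ≈ 49.5 g

Heat available from the water dropping to 0 °C: 149×4.18×30.4 = 18934 J.
Warming the ice to 0 °C takes 106×2.09×10.8 = 2392.6 J, leaving 16541 J for melting.
Melting all 106 g of ice would need 106×334 = 35404 J.
16541 J < 35404 J, so only part of the ice melts and the system sits at 0 °C.
Mass melted = 16541/334 ≈ 49.52 g.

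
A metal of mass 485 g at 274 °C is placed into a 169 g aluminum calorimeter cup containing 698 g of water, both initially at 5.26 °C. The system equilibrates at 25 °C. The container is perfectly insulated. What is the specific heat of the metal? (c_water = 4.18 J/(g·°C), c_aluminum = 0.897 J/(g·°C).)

c ≈ 0.502 J/(g·°C)

Conservation of energy gives ΣQ = 0:
485·c·(25 − 274) + 698·4.18·(25 − 5.26) + 169·0.897·(25 − 5.26) = 0
-120765 c = -60587
c = -60587/-120765 ≈ 0.5017 J/(g·°C)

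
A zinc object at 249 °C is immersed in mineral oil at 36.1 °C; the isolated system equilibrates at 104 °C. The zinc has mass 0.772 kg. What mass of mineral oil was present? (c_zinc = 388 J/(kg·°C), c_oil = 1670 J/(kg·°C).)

m ≈ 0.383 kg

|Q_zinc| = |Q_oil|:
0.772·388·(249 − 104) = m·1670·(104 − 36.1)
113393 m = 43433  ⇒  m ≈ 0.383 kg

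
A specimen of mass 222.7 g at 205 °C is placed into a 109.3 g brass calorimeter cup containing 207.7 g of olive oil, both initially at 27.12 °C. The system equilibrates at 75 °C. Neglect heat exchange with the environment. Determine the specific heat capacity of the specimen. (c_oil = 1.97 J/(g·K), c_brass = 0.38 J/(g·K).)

c ≈ 0.745 J/(g·K)

Conservation of energy gives ΣQ = 0:
222.7·c·(75 − 205) + 207.7·1.97·(75 − 27.12) + 109.3·0.38·(75 − 27.12) = 0
-28951 c = -21580
c = -21580/-28951 ≈ 0.7454 J/(g·K)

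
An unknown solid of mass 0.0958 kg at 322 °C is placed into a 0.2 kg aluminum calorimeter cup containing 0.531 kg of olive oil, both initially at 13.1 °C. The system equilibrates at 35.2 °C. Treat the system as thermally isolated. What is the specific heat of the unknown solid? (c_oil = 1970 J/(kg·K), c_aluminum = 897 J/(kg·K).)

Conservation of energy gives ΣQ = 0:
0.0958×c×(35.2 − 322) + 0.531×1970×(35.2 − 13.1) + 0.2×897×(35.2 − 13.1) = 0
-27.48 c = -27083
c = -27083/-27.48 ≈ 985.7 J/(kg·K)

c ≈ 986 J/(kg·K)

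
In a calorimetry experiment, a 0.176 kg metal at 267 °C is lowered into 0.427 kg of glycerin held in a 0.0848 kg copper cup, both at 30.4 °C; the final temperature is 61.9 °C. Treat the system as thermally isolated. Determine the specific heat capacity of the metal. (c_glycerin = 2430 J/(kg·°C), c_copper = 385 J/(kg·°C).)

c ≈ 934 J/(kg·°C)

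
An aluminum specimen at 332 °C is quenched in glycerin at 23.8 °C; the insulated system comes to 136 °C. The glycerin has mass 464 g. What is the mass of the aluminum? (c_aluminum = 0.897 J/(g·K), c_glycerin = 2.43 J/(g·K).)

m ≈ 720 g

Let T be the final temperature. ΣQ_i = 0:
m×0.897×(136 − 332) + 464×2.43×(136 − 23.8) = 0
-175.81 m = -126508
m = -126508/-175.81 ≈ 719.6 g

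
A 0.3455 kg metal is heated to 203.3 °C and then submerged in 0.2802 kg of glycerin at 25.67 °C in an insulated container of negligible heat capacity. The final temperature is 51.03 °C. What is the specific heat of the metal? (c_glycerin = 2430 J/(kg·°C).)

c ≈ 328 J/(kg·°C)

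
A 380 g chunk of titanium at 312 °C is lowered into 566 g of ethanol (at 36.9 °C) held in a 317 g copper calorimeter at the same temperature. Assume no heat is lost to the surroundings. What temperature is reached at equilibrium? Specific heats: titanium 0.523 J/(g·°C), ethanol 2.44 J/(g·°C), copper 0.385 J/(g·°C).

T_f ≈ 69.0 °C

Net heat exchanged in the isolated system is zero:
380×0.523×(T − 312) + 566×2.44×(T − 36.9) + 317×0.385×(T − 36.9) = 0
198.74(T − 312) + 1381(T − 36.9) + 122.05(T − 36.9) = 0
1701.8 T = 117471
T = 117471/1701.8 ≈ 69.03 °C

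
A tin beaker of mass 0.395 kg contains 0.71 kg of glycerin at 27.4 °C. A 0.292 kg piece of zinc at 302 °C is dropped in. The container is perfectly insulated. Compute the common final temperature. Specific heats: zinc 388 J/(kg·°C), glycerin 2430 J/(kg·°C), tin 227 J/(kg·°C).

Energy conservation, ΣQ = 0:
0.292·388·(T − 302) + 0.71·2430·(T − 27.4) + 0.395·227·(T − 27.4) = 0
113.3(T − 302) + 1725.3(T − 27.4) + 89.67(T − 27.4) = 0
(113.3 + 1725.3 + 89.67) T = 113.3·302 + 1725.3·27.4 + 89.67·27.4
T = 83945/1928.3 ≈ 43.53 °C

T_f ≈ 43.5 °C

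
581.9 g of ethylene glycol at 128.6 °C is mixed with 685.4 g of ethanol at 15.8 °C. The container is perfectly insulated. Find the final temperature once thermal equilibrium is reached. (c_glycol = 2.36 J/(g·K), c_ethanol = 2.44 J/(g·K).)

Heat lost by the glycol equals heat gained by the ethanol:
581.9*2.36*(128.6 − T) = 685.4*2.44*(T − 15.8)
1373.3(128.6 − T) = 1672.4(T − 15.8)
3045.7 T = 203028  ⇒  T ≈ 66.66 °C

T_f ≈ 66.7 °C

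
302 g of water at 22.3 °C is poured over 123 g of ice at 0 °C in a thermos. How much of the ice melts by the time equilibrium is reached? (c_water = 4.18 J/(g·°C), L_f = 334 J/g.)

Heat available from the water dropping to 0 °C: 302·4.18·22.3 = 28151 J.
To melt every bit of ice: 123·334 = 41082 J.
That's not enough to melt it all — equilibrium is at 0 °C with ice remaining.
Mass melted = 28151/334 ≈ 84.28 g.

m_melted ≈ 84.3 g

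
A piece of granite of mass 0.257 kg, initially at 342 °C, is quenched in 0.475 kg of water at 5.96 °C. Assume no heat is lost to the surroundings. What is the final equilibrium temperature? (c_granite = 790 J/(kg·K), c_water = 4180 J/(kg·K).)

Set heat shed by the hot body equal to heat absorbed by the cold body:
0.257·790·(342 − T) = 0.475·4180·(T − 5.96)
203.03(342 − T) = 1985.5(T − 5.96)
2188.5 T = 81270  ⇒  T ≈ 37.13 °C

T_f ≈ 37.1 °C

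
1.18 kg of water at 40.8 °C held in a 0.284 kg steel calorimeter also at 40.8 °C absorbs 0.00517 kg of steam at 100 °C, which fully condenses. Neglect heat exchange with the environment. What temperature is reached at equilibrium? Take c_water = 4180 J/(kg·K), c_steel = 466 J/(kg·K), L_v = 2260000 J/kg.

Taking heat into each body as positive, Σ m c ΔT = 0:
condense steam: −0.00517×2260000 = −11684
  condensed water 100 °C→T: 21.61(T − 100)
  original water: 4932.4(T − 40.8)
  cup: 132.34(T − 40.8)
5086.4 T = 11684 + 2161.1 + 206642 = 220487
T ≈ 43.35 °C — below 100 °C, confirming all the steam condensed.

T_f ≈ 43.3 °C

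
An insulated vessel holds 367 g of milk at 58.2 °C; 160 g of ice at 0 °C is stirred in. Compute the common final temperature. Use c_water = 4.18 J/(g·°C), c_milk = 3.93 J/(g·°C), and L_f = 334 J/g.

T_f ≈ 14.4 °C

Taking heat into each body as positive, Σ m c ΔT = 0:
fusion: m_ice L_f = 160×334 = 53440; meltwater 0→T: 160×4.18×T = 668.8 T; milk: 1442.3(T − 58.2)
2111.1 T = 83942 − 53440 = 30502
T ≈ 14.45 °C. Since T > 0 °C, the all-ice-melts assumption holds.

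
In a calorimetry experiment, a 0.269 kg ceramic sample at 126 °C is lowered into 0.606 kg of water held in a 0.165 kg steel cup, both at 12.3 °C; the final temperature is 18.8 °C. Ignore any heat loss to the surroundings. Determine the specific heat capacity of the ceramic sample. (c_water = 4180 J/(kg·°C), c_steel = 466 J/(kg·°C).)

c ≈ 588 J/(kg·°C)

Taking heat into each body as positive, Σ m c ΔT = 0:
0.269×c×(18.8 − 126) + 0.606×4180×(18.8 − 12.3) + 0.165×466×(18.8 − 12.3) = 0
-28.84 c = -16965
c = -16965/-28.84 ≈ 588.3 J/(kg·°C)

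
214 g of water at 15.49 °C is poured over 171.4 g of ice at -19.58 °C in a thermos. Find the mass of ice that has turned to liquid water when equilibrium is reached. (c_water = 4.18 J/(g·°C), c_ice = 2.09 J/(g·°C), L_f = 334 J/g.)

m_melted ≈ 20.5 g

Cooling the water to 0 °C releases 214×4.18×15.49 = 13856 J.
Of that, 171.4×2.09×19.58 = 7014.1 J goes to bring the ice to 0 °C, leaving 6842 J.
To melt every bit of ice: 171.4×334 = 57248 J.
6842 J < 57248 J, so only part of the ice melts and the system sits at 0 °C.
m_melt = 6842 / L_f = 20.49 g.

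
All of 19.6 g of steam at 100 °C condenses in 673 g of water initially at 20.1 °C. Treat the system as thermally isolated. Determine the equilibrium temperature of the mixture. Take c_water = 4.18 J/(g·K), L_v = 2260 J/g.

Taking heat into each body as positive, Σ m c ΔT = 0:
latent heat released on condensation: 19.6·2260 = 44296
  condensed water 100 °C→T: 81.93(T − 100)
  original water: 2813.1(T − 20.1)
2895.1 T = 44296 + 8192.8 + 56544 = 109033
T ≈ 37.66 °C — below 100 °C, confirming all the steam condensed.

T_f ≈ 37.7 °C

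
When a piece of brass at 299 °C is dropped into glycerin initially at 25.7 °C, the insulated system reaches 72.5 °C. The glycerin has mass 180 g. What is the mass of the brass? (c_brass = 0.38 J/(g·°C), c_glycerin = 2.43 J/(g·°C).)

m ≈ 238 g

Heat gained plus heat lost sum to zero:
m·0.38·(72.5 − 299) + 180·2.43·(72.5 − 25.7) = 0
-86.07 m = -20470
m = -20470/-86.07 ≈ 237.8 g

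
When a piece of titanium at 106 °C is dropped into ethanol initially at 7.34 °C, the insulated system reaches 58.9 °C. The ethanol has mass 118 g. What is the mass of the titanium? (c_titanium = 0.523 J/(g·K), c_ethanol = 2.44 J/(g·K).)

m ≈ 603 g

Energy conservation, ΣQ = 0:
m×0.523×(58.9 − 106) + 118×2.44×(58.9 − 7.34) = 0
-24.63 m = -14845
m = -14845/-24.63 ≈ 602.6 g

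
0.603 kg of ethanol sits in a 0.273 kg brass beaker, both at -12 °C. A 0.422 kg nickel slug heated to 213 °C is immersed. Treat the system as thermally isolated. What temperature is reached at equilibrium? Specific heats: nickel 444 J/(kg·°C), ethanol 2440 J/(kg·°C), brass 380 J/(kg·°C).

T_f ≈ 11.9 °C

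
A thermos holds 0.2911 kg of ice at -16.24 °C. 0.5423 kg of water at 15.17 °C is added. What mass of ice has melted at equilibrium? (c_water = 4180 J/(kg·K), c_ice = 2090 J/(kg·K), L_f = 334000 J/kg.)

Heat available from the water dropping to 0 °C: 0.5423×4180×15.17 = 34388 J.
Warming the ice to 0 °C takes 0.2911×2090×16.24 = 9880.4 J, leaving 24507 J for melting.
Fully melting the ice requires m_ice L_f = 0.2911×334000 = 97227 J.
That's not enough to melt it all — equilibrium is at 0 °C with ice remaining.
m_melt = 24507 / L_f = 0.07337 kg.

m_melted ≈ 0.0734 kg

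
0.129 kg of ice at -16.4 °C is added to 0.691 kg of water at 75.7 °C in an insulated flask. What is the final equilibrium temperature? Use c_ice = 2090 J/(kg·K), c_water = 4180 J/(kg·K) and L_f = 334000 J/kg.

T_f ≈ 49.9 °C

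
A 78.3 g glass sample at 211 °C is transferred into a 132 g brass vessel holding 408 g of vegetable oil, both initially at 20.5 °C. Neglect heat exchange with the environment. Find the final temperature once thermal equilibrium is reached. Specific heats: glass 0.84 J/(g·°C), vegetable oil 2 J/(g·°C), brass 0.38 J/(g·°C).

Let T be the final temperature. ΣQ_i = 0:
78.3×0.84×(T − 211) + 408×2×(T − 20.5) + 132×0.38×(T − 20.5) = 0
931.93 T = 31634
T = 31634 / 931.93 = 33.9 °C

T_f ≈ 33.9 °C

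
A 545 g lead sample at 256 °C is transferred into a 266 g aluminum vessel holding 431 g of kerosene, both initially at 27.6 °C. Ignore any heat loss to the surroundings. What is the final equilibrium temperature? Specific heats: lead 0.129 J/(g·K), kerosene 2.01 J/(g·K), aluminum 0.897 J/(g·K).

T_f ≈ 41.3 °C

Net heat exchanged in the isolated system is zero:
545*0.129*(T − 256) + 431*2.01*(T − 27.6) + 266*0.897*(T − 27.6) = 0
70.31(T − 256) + 866.31(T − 27.6) + 238.6(T − 27.6) = 0
(70.31 + 866.31 + 238.6) T = 70.31*256 + 866.31*27.6 + 238.6*27.6
T = 48494 / 1175.2 = 41.3 °C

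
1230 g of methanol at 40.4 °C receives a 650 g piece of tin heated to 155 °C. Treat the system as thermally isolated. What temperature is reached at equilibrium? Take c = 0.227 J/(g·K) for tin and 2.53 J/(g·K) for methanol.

With ΣQ=0 the equilibrium temperature is the m·c-weighted mean:
T_f = (147.55·155 + 3111.9·40.4) / (147.55 + 3111.9)
    = 148591 / 3259.4 ≈ 45.59 °C

T_f ≈ 45.6 °C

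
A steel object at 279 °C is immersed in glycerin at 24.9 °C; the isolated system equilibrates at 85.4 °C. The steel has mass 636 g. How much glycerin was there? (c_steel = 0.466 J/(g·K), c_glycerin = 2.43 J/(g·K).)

m ≈ 390 g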